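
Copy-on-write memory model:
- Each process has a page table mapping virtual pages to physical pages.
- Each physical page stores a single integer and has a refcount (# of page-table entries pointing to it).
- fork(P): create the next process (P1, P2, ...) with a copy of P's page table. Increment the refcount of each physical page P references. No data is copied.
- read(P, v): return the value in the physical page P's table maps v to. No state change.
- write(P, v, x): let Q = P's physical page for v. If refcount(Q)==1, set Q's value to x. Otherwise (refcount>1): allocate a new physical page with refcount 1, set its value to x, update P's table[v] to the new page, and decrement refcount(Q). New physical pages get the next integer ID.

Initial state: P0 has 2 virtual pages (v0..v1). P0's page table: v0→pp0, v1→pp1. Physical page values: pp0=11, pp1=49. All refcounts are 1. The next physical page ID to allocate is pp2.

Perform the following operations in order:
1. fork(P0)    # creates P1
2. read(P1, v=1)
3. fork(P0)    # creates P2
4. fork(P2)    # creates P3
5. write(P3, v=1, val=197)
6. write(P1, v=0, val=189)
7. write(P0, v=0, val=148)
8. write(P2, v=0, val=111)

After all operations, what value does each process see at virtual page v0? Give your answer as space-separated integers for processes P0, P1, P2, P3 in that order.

Op 1: fork(P0) -> P1. 2 ppages; refcounts: pp0:2 pp1:2
Op 2: read(P1, v1) -> 49. No state change.
Op 3: fork(P0) -> P2. 2 ppages; refcounts: pp0:3 pp1:3
Op 4: fork(P2) -> P3. 2 ppages; refcounts: pp0:4 pp1:4
Op 5: write(P3, v1, 197). refcount(pp1)=4>1 -> COPY to pp2. 3 ppages; refcounts: pp0:4 pp1:3 pp2:1
Op 6: write(P1, v0, 189). refcount(pp0)=4>1 -> COPY to pp3. 4 ppages; refcounts: pp0:3 pp1:3 pp2:1 pp3:1
Op 7: write(P0, v0, 148). refcount(pp0)=3>1 -> COPY to pp4. 5 ppages; refcounts: pp0:2 pp1:3 pp2:1 pp3:1 pp4:1
Op 8: write(P2, v0, 111). refcount(pp0)=2>1 -> COPY to pp5. 6 ppages; refcounts: pp0:1 pp1:3 pp2:1 pp3:1 pp4:1 pp5:1
P0: v0 -> pp4 = 148
P1: v0 -> pp3 = 189
P2: v0 -> pp5 = 111
P3: v0 -> pp0 = 11

Answer: 148 189 111 11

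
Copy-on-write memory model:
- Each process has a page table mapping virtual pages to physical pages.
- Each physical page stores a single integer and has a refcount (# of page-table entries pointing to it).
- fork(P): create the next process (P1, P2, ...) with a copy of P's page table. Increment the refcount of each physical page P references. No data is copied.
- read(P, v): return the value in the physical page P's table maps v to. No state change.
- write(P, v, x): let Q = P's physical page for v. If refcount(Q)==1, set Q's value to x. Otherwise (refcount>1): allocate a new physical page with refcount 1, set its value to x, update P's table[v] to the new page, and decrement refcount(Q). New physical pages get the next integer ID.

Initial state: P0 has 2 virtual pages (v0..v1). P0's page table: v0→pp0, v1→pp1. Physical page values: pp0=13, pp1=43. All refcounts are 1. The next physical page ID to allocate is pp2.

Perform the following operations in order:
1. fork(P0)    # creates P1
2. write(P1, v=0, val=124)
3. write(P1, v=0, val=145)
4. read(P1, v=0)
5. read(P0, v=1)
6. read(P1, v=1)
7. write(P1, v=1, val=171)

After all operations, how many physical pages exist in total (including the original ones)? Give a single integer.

Op 1: fork(P0) -> P1. 2 ppages; refcounts: pp0:2 pp1:2
Op 2: write(P1, v0, 124). refcount(pp0)=2>1 -> COPY to pp2. 3 ppages; refcounts: pp0:1 pp1:2 pp2:1
Op 3: write(P1, v0, 145). refcount(pp2)=1 -> write in place. 3 ppages; refcounts: pp0:1 pp1:2 pp2:1
Op 4: read(P1, v0) -> 145. No state change.
Op 5: read(P0, v1) -> 43. No state change.
Op 6: read(P1, v1) -> 43. No state change.
Op 7: write(P1, v1, 171). refcount(pp1)=2>1 -> COPY to pp3. 4 ppages; refcounts: pp0:1 pp1:1 pp2:1 pp3:1

Answer: 4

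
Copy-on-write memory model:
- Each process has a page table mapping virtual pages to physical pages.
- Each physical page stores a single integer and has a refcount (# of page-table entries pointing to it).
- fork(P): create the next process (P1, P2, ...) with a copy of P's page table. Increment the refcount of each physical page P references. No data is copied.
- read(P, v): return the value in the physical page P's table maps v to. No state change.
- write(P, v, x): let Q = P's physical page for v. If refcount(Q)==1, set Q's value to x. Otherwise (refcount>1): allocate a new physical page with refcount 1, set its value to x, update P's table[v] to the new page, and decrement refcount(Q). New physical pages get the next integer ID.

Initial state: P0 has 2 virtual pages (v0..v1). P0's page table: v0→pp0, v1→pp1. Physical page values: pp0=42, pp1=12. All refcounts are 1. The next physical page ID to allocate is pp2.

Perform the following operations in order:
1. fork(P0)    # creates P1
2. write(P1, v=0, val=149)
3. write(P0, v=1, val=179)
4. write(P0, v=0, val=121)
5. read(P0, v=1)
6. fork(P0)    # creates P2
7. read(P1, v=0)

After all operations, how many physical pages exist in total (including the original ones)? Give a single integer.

Answer: 4

Derivation:
Op 1: fork(P0) -> P1. 2 ppages; refcounts: pp0:2 pp1:2
Op 2: write(P1, v0, 149). refcount(pp0)=2>1 -> COPY to pp2. 3 ppages; refcounts: pp0:1 pp1:2 pp2:1
Op 3: write(P0, v1, 179). refcount(pp1)=2>1 -> COPY to pp3. 4 ppages; refcounts: pp0:1 pp1:1 pp2:1 pp3:1
Op 4: write(P0, v0, 121). refcount(pp0)=1 -> write in place. 4 ppages; refcounts: pp0:1 pp1:1 pp2:1 pp3:1
Op 5: read(P0, v1) -> 179. No state change.
Op 6: fork(P0) -> P2. 4 ppages; refcounts: pp0:2 pp1:1 pp2:1 pp3:2
Op 7: read(P1, v0) -> 149. No state change.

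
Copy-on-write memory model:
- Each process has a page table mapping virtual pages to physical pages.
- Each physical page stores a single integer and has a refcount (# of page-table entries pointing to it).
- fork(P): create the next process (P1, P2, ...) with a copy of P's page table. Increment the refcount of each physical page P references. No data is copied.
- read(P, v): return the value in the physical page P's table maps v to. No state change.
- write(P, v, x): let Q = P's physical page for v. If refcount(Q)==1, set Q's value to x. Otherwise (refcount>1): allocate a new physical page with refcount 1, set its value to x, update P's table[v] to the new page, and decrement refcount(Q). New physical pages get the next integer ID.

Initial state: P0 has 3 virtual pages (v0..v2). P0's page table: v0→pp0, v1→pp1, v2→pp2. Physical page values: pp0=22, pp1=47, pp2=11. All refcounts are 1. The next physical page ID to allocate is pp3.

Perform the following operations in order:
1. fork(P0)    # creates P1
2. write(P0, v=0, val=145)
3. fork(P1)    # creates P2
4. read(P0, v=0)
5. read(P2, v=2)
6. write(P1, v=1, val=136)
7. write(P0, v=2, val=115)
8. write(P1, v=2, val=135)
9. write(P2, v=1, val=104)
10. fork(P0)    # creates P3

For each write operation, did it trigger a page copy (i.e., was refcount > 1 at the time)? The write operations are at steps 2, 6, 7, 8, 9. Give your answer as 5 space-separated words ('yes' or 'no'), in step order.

Op 1: fork(P0) -> P1. 3 ppages; refcounts: pp0:2 pp1:2 pp2:2
Op 2: write(P0, v0, 145). refcount(pp0)=2>1 -> COPY to pp3. 4 ppages; refcounts: pp0:1 pp1:2 pp2:2 pp3:1
Op 3: fork(P1) -> P2. 4 ppages; refcounts: pp0:2 pp1:3 pp2:3 pp3:1
Op 4: read(P0, v0) -> 145. No state change.
Op 5: read(P2, v2) -> 11. No state change.
Op 6: write(P1, v1, 136). refcount(pp1)=3>1 -> COPY to pp4. 5 ppages; refcounts: pp0:2 pp1:2 pp2:3 pp3:1 pp4:1
Op 7: write(P0, v2, 115). refcount(pp2)=3>1 -> COPY to pp5. 6 ppages; refcounts: pp0:2 pp1:2 pp2:2 pp3:1 pp4:1 pp5:1
Op 8: write(P1, v2, 135). refcount(pp2)=2>1 -> COPY to pp6. 7 ppages; refcounts: pp0:2 pp1:2 pp2:1 pp3:1 pp4:1 pp5:1 pp6:1
Op 9: write(P2, v1, 104). refcount(pp1)=2>1 -> COPY to pp7. 8 ppages; refcounts: pp0:2 pp1:1 pp2:1 pp3:1 pp4:1 pp5:1 pp6:1 pp7:1
Op 10: fork(P0) -> P3. 8 ppages; refcounts: pp0:2 pp1:2 pp2:1 pp3:2 pp4:1 pp5:2 pp6:1 pp7:1

yes yes yes yes yes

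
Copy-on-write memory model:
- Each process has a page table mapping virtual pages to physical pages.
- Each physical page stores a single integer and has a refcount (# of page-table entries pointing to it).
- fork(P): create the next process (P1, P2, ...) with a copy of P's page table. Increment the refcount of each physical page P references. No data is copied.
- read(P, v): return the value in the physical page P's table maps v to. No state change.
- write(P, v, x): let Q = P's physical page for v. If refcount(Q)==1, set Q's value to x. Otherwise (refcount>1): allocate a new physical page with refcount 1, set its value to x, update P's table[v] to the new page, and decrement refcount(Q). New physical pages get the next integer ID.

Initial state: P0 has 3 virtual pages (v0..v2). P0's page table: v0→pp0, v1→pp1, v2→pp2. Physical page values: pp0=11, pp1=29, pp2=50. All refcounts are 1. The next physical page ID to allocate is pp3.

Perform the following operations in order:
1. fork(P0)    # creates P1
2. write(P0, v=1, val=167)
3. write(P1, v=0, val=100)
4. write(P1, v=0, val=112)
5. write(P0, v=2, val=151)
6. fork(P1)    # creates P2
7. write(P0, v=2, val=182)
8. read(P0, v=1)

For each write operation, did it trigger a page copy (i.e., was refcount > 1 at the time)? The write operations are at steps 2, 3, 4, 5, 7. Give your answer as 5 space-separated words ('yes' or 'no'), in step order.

Op 1: fork(P0) -> P1. 3 ppages; refcounts: pp0:2 pp1:2 pp2:2
Op 2: write(P0, v1, 167). refcount(pp1)=2>1 -> COPY to pp3. 4 ppages; refcounts: pp0:2 pp1:1 pp2:2 pp3:1
Op 3: write(P1, v0, 100). refcount(pp0)=2>1 -> COPY to pp4. 5 ppages; refcounts: pp0:1 pp1:1 pp2:2 pp3:1 pp4:1
Op 4: write(P1, v0, 112). refcount(pp4)=1 -> write in place. 5 ppages; refcounts: pp0:1 pp1:1 pp2:2 pp3:1 pp4:1
Op 5: write(P0, v2, 151). refcount(pp2)=2>1 -> COPY to pp5. 6 ppages; refcounts: pp0:1 pp1:1 pp2:1 pp3:1 pp4:1 pp5:1
Op 6: fork(P1) -> P2. 6 ppages; refcounts: pp0:1 pp1:2 pp2:2 pp3:1 pp4:2 pp5:1
Op 7: write(P0, v2, 182). refcount(pp5)=1 -> write in place. 6 ppages; refcounts: pp0:1 pp1:2 pp2:2 pp3:1 pp4:2 pp5:1
Op 8: read(P0, v1) -> 167. No state change.

yes yes no yes no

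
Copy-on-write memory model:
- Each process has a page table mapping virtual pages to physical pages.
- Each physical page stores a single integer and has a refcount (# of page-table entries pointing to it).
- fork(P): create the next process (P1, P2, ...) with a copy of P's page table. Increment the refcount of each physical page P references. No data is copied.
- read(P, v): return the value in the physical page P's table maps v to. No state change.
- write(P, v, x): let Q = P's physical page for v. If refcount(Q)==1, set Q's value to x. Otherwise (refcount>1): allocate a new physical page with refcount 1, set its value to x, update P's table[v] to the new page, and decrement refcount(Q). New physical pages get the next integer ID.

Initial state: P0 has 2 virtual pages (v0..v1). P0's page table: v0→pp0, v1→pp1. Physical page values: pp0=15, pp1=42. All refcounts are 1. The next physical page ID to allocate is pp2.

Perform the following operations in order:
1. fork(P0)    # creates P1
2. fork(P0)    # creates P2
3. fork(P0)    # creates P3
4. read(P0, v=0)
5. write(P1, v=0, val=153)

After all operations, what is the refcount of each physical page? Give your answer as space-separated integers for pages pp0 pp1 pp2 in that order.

Op 1: fork(P0) -> P1. 2 ppages; refcounts: pp0:2 pp1:2
Op 2: fork(P0) -> P2. 2 ppages; refcounts: pp0:3 pp1:3
Op 3: fork(P0) -> P3. 2 ppages; refcounts: pp0:4 pp1:4
Op 4: read(P0, v0) -> 15. No state change.
Op 5: write(P1, v0, 153). refcount(pp0)=4>1 -> COPY to pp2. 3 ppages; refcounts: pp0:3 pp1:4 pp2:1

Answer: 3 4 1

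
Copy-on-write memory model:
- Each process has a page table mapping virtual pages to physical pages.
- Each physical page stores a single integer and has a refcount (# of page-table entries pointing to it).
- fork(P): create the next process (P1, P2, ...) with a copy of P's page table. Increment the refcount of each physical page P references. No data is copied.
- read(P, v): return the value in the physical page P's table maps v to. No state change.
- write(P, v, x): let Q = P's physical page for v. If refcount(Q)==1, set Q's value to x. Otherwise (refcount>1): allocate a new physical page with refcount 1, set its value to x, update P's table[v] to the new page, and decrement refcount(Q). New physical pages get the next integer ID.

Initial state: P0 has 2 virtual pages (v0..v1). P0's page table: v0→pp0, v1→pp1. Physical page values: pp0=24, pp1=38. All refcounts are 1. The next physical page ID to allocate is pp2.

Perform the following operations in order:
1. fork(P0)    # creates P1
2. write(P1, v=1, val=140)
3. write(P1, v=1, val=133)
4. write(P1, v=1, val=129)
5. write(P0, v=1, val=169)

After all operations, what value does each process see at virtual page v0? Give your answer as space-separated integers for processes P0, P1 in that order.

Op 1: fork(P0) -> P1. 2 ppages; refcounts: pp0:2 pp1:2
Op 2: write(P1, v1, 140). refcount(pp1)=2>1 -> COPY to pp2. 3 ppages; refcounts: pp0:2 pp1:1 pp2:1
Op 3: write(P1, v1, 133). refcount(pp2)=1 -> write in place. 3 ppages; refcounts: pp0:2 pp1:1 pp2:1
Op 4: write(P1, v1, 129). refcount(pp2)=1 -> write in place. 3 ppages; refcounts: pp0:2 pp1:1 pp2:1
Op 5: write(P0, v1, 169). refcount(pp1)=1 -> write in place. 3 ppages; refcounts: pp0:2 pp1:1 pp2:1
P0: v0 -> pp0 = 24
P1: v0 -> pp0 = 24

Answer: 24 24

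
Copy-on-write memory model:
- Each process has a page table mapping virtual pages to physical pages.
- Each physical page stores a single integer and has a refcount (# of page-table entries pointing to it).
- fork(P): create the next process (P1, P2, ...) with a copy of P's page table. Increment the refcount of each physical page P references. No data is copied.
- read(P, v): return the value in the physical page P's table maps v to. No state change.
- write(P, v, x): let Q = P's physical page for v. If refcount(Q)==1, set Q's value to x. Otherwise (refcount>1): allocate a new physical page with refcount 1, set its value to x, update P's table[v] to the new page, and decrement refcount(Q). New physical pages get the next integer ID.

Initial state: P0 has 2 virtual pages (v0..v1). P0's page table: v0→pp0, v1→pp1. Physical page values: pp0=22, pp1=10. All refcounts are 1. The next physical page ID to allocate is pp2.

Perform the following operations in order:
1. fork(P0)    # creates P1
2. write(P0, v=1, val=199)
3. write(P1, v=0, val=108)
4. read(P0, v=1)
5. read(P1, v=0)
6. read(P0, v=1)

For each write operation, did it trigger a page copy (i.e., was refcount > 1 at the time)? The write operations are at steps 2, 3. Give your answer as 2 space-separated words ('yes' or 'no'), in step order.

Op 1: fork(P0) -> P1. 2 ppages; refcounts: pp0:2 pp1:2
Op 2: write(P0, v1, 199). refcount(pp1)=2>1 -> COPY to pp2. 3 ppages; refcounts: pp0:2 pp1:1 pp2:1
Op 3: write(P1, v0, 108). refcount(pp0)=2>1 -> COPY to pp3. 4 ppages; refcounts: pp0:1 pp1:1 pp2:1 pp3:1
Op 4: read(P0, v1) -> 199. No state change.
Op 5: read(P1, v0) -> 108. No state change.
Op 6: read(P0, v1) -> 199. No state change.

yes yes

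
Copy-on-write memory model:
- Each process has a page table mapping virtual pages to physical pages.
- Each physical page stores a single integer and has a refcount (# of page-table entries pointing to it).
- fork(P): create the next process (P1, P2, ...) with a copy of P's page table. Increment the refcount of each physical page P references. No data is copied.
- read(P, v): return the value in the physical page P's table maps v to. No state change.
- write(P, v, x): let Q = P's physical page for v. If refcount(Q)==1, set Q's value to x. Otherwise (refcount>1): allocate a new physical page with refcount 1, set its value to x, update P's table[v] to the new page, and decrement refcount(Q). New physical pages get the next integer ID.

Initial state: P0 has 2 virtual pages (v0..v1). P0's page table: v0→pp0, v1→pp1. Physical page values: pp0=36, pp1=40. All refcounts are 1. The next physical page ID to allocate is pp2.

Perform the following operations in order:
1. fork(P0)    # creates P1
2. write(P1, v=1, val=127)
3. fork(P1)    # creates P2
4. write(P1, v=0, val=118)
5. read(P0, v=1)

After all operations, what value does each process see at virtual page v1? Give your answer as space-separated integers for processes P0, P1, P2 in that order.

Op 1: fork(P0) -> P1. 2 ppages; refcounts: pp0:2 pp1:2
Op 2: write(P1, v1, 127). refcount(pp1)=2>1 -> COPY to pp2. 3 ppages; refcounts: pp0:2 pp1:1 pp2:1
Op 3: fork(P1) -> P2. 3 ppages; refcounts: pp0:3 pp1:1 pp2:2
Op 4: write(P1, v0, 118). refcount(pp0)=3>1 -> COPY to pp3. 4 ppages; refcounts: pp0:2 pp1:1 pp2:2 pp3:1
Op 5: read(P0, v1) -> 40. No state change.
P0: v1 -> pp1 = 40
P1: v1 -> pp2 = 127
P2: v1 -> pp2 = 127

Answer: 40 127 127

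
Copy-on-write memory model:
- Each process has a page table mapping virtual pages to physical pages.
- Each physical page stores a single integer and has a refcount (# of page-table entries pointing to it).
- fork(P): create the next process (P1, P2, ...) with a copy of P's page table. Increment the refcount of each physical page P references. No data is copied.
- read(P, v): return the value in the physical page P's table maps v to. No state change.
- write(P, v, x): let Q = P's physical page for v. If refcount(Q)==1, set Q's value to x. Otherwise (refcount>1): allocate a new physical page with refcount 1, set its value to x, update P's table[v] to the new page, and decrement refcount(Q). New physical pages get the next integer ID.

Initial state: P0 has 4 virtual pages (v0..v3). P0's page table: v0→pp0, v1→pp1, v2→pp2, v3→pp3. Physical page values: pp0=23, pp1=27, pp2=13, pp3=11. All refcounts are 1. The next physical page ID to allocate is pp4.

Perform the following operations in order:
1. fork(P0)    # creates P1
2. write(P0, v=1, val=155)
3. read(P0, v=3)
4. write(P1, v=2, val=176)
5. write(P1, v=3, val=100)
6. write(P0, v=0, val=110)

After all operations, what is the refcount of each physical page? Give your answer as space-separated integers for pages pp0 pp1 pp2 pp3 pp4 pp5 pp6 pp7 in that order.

Op 1: fork(P0) -> P1. 4 ppages; refcounts: pp0:2 pp1:2 pp2:2 pp3:2
Op 2: write(P0, v1, 155). refcount(pp1)=2>1 -> COPY to pp4. 5 ppages; refcounts: pp0:2 pp1:1 pp2:2 pp3:2 pp4:1
Op 3: read(P0, v3) -> 11. No state change.
Op 4: write(P1, v2, 176). refcount(pp2)=2>1 -> COPY to pp5. 6 ppages; refcounts: pp0:2 pp1:1 pp2:1 pp3:2 pp4:1 pp5:1
Op 5: write(P1, v3, 100). refcount(pp3)=2>1 -> COPY to pp6. 7 ppages; refcounts: pp0:2 pp1:1 pp2:1 pp3:1 pp4:1 pp5:1 pp6:1
Op 6: write(P0, v0, 110). refcount(pp0)=2>1 -> COPY to pp7. 8 ppages; refcounts: pp0:1 pp1:1 pp2:1 pp3:1 pp4:1 pp5:1 pp6:1 pp7:1

Answer: 1 1 1 1 1 1 1 1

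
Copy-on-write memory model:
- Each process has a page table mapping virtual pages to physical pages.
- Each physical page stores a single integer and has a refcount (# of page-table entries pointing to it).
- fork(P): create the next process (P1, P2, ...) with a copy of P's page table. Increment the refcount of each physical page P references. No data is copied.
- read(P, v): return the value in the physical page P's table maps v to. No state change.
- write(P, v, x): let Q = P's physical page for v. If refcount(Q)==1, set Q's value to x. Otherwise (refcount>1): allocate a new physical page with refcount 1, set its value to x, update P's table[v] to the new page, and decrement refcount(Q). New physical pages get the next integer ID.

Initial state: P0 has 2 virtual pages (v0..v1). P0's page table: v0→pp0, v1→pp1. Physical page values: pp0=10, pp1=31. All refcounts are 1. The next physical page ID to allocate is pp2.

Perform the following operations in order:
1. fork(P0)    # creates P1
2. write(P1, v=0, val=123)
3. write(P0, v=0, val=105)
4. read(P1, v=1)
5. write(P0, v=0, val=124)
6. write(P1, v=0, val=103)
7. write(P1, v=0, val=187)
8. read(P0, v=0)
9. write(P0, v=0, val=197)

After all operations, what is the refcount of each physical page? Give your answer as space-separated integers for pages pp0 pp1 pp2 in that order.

Op 1: fork(P0) -> P1. 2 ppages; refcounts: pp0:2 pp1:2
Op 2: write(P1, v0, 123). refcount(pp0)=2>1 -> COPY to pp2. 3 ppages; refcounts: pp0:1 pp1:2 pp2:1
Op 3: write(P0, v0, 105). refcount(pp0)=1 -> write in place. 3 ppages; refcounts: pp0:1 pp1:2 pp2:1
Op 4: read(P1, v1) -> 31. No state change.
Op 5: write(P0, v0, 124). refcount(pp0)=1 -> write in place. 3 ppages; refcounts: pp0:1 pp1:2 pp2:1
Op 6: write(P1, v0, 103). refcount(pp2)=1 -> write in place. 3 ppages; refcounts: pp0:1 pp1:2 pp2:1
Op 7: write(P1, v0, 187). refcount(pp2)=1 -> write in place. 3 ppages; refcounts: pp0:1 pp1:2 pp2:1
Op 8: read(P0, v0) -> 124. No state change.
Op 9: write(P0, v0, 197). refcount(pp0)=1 -> write in place. 3 ppages; refcounts: pp0:1 pp1:2 pp2:1

Answer: 1 2 1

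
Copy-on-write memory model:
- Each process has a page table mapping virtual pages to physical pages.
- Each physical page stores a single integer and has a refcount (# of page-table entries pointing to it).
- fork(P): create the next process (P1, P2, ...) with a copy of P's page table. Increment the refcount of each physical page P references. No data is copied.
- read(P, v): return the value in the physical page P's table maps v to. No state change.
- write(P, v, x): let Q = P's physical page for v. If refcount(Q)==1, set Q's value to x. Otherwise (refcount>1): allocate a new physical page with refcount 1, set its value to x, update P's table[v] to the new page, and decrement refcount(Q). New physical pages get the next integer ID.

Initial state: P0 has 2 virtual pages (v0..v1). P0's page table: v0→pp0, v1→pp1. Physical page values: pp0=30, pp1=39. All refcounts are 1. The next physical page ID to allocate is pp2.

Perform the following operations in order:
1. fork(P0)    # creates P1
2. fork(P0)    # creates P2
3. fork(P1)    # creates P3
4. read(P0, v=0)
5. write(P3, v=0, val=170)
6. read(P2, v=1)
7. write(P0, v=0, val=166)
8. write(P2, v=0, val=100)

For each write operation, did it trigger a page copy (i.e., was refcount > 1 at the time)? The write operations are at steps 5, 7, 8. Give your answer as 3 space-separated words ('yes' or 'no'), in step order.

Op 1: fork(P0) -> P1. 2 ppages; refcounts: pp0:2 pp1:2
Op 2: fork(P0) -> P2. 2 ppages; refcounts: pp0:3 pp1:3
Op 3: fork(P1) -> P3. 2 ppages; refcounts: pp0:4 pp1:4
Op 4: read(P0, v0) -> 30. No state change.
Op 5: write(P3, v0, 170). refcount(pp0)=4>1 -> COPY to pp2. 3 ppages; refcounts: pp0:3 pp1:4 pp2:1
Op 6: read(P2, v1) -> 39. No state change.
Op 7: write(P0, v0, 166). refcount(pp0)=3>1 -> COPY to pp3. 4 ppages; refcounts: pp0:2 pp1:4 pp2:1 pp3:1
Op 8: write(P2, v0, 100). refcount(pp0)=2>1 -> COPY to pp4. 5 ppages; refcounts: pp0:1 pp1:4 pp2:1 pp3:1 pp4:1

yes yes yes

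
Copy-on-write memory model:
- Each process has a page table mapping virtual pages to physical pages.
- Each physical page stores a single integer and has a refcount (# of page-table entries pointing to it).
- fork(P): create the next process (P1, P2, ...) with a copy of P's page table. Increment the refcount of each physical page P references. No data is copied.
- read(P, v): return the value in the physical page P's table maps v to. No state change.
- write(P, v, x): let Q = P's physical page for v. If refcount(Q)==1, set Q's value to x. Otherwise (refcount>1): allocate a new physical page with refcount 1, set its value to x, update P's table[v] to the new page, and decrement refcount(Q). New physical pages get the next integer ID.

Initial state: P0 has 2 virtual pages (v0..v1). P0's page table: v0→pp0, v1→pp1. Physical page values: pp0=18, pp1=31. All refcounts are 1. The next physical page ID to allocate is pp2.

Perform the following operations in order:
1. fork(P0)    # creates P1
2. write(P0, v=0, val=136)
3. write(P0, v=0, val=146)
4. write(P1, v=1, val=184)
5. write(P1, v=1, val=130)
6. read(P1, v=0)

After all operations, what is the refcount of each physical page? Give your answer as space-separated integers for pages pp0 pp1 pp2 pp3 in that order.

Op 1: fork(P0) -> P1. 2 ppages; refcounts: pp0:2 pp1:2
Op 2: write(P0, v0, 136). refcount(pp0)=2>1 -> COPY to pp2. 3 ppages; refcounts: pp0:1 pp1:2 pp2:1
Op 3: write(P0, v0, 146). refcount(pp2)=1 -> write in place. 3 ppages; refcounts: pp0:1 pp1:2 pp2:1
Op 4: write(P1, v1, 184). refcount(pp1)=2>1 -> COPY to pp3. 4 ppages; refcounts: pp0:1 pp1:1 pp2:1 pp3:1
Op 5: write(P1, v1, 130). refcount(pp3)=1 -> write in place. 4 ppages; refcounts: pp0:1 pp1:1 pp2:1 pp3:1
Op 6: read(P1, v0) -> 18. No state change.

Answer: 1 1 1 1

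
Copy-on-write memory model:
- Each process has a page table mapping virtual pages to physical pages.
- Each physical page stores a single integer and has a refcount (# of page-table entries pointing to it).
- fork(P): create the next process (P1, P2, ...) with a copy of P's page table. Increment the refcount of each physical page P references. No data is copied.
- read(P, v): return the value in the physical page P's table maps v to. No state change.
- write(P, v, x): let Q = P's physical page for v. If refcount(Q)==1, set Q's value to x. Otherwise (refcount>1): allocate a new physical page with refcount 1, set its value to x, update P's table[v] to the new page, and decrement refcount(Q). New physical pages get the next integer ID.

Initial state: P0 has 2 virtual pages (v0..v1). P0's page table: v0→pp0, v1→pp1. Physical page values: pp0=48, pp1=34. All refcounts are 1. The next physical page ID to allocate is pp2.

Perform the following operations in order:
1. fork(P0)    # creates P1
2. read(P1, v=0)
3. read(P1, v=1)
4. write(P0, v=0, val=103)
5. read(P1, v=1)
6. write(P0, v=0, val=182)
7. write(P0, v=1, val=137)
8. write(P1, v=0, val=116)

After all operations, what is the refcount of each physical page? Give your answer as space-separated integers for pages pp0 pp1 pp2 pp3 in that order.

Answer: 1 1 1 1

Derivation:
Op 1: fork(P0) -> P1. 2 ppages; refcounts: pp0:2 pp1:2
Op 2: read(P1, v0) -> 48. No state change.
Op 3: read(P1, v1) -> 34. No state change.
Op 4: write(P0, v0, 103). refcount(pp0)=2>1 -> COPY to pp2. 3 ppages; refcounts: pp0:1 pp1:2 pp2:1
Op 5: read(P1, v1) -> 34. No state change.
Op 6: write(P0, v0, 182). refcount(pp2)=1 -> write in place. 3 ppages; refcounts: pp0:1 pp1:2 pp2:1
Op 7: write(P0, v1, 137). refcount(pp1)=2>1 -> COPY to pp3. 4 ppages; refcounts: pp0:1 pp1:1 pp2:1 pp3:1
Op 8: write(P1, v0, 116). refcount(pp0)=1 -> write in place. 4 ppages; refcounts: pp0:1 pp1:1 pp2:1 pp3:1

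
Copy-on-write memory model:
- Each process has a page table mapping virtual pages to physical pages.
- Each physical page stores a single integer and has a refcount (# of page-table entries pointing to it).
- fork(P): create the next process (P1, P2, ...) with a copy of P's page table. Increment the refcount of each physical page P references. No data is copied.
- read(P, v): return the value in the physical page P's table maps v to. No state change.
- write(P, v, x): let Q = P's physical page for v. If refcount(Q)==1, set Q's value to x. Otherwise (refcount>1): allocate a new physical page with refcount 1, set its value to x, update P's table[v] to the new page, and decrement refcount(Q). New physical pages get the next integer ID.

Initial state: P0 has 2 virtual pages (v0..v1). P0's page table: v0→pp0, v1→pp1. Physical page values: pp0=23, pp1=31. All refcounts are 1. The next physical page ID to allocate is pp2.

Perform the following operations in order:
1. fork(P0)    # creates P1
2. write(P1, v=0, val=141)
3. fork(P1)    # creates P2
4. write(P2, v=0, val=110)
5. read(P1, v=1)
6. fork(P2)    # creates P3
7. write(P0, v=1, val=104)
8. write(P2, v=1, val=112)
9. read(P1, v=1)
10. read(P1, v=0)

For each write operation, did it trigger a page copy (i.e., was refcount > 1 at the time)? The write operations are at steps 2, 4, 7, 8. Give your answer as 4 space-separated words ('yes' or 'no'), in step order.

Op 1: fork(P0) -> P1. 2 ppages; refcounts: pp0:2 pp1:2
Op 2: write(P1, v0, 141). refcount(pp0)=2>1 -> COPY to pp2. 3 ppages; refcounts: pp0:1 pp1:2 pp2:1
Op 3: fork(P1) -> P2. 3 ppages; refcounts: pp0:1 pp1:3 pp2:2
Op 4: write(P2, v0, 110). refcount(pp2)=2>1 -> COPY to pp3. 4 ppages; refcounts: pp0:1 pp1:3 pp2:1 pp3:1
Op 5: read(P1, v1) -> 31. No state change.
Op 6: fork(P2) -> P3. 4 ppages; refcounts: pp0:1 pp1:4 pp2:1 pp3:2
Op 7: write(P0, v1, 104). refcount(pp1)=4>1 -> COPY to pp4. 5 ppages; refcounts: pp0:1 pp1:3 pp2:1 pp3:2 pp4:1
Op 8: write(P2, v1, 112). refcount(pp1)=3>1 -> COPY to pp5. 6 ppages; refcounts: pp0:1 pp1:2 pp2:1 pp3:2 pp4:1 pp5:1
Op 9: read(P1, v1) -> 31. No state change.
Op 10: read(P1, v0) -> 141. No state change.

yes yes yes yes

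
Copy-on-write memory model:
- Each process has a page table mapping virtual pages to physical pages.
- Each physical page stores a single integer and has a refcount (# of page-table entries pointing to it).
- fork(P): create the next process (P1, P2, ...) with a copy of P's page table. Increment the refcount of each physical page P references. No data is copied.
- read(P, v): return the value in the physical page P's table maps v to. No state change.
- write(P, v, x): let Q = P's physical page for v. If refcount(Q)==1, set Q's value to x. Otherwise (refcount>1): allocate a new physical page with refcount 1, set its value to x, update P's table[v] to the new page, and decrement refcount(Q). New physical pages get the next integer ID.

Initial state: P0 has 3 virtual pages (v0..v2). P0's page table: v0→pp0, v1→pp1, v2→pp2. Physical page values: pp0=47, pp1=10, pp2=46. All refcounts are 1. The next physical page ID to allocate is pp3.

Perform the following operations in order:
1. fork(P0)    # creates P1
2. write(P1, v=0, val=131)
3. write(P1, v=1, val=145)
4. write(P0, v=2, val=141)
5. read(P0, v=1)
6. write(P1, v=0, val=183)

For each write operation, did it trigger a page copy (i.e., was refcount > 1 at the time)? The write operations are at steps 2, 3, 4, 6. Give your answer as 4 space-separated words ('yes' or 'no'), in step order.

Op 1: fork(P0) -> P1. 3 ppages; refcounts: pp0:2 pp1:2 pp2:2
Op 2: write(P1, v0, 131). refcount(pp0)=2>1 -> COPY to pp3. 4 ppages; refcounts: pp0:1 pp1:2 pp2:2 pp3:1
Op 3: write(P1, v1, 145). refcount(pp1)=2>1 -> COPY to pp4. 5 ppages; refcounts: pp0:1 pp1:1 pp2:2 pp3:1 pp4:1
Op 4: write(P0, v2, 141). refcount(pp2)=2>1 -> COPY to pp5. 6 ppages; refcounts: pp0:1 pp1:1 pp2:1 pp3:1 pp4:1 pp5:1
Op 5: read(P0, v1) -> 10. No state change.
Op 6: write(P1, v0, 183). refcount(pp3)=1 -> write in place. 6 ppages; refcounts: pp0:1 pp1:1 pp2:1 pp3:1 pp4:1 pp5:1

yes yes yes no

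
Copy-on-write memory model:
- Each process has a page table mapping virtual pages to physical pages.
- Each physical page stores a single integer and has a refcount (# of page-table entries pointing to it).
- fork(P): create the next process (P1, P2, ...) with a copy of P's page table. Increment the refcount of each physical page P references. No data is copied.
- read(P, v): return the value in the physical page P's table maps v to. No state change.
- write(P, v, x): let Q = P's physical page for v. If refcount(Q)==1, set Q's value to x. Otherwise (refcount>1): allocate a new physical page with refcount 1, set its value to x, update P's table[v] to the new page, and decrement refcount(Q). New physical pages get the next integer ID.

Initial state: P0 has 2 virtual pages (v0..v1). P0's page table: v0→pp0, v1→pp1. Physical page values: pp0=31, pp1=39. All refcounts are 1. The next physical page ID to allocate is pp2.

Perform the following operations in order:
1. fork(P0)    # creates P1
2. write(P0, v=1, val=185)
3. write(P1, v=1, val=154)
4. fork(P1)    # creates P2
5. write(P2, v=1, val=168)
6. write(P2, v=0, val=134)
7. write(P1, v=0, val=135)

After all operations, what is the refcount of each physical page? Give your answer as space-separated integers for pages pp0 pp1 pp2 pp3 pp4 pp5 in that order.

Op 1: fork(P0) -> P1. 2 ppages; refcounts: pp0:2 pp1:2
Op 2: write(P0, v1, 185). refcount(pp1)=2>1 -> COPY to pp2. 3 ppages; refcounts: pp0:2 pp1:1 pp2:1
Op 3: write(P1, v1, 154). refcount(pp1)=1 -> write in place. 3 ppages; refcounts: pp0:2 pp1:1 pp2:1
Op 4: fork(P1) -> P2. 3 ppages; refcounts: pp0:3 pp1:2 pp2:1
Op 5: write(P2, v1, 168). refcount(pp1)=2>1 -> COPY to pp3. 4 ppages; refcounts: pp0:3 pp1:1 pp2:1 pp3:1
Op 6: write(P2, v0, 134). refcount(pp0)=3>1 -> COPY to pp4. 5 ppages; refcounts: pp0:2 pp1:1 pp2:1 pp3:1 pp4:1
Op 7: write(P1, v0, 135). refcount(pp0)=2>1 -> COPY to pp5. 6 ppages; refcounts: pp0:1 pp1:1 pp2:1 pp3:1 pp4:1 pp5:1

Answer: 1 1 1 1 1 1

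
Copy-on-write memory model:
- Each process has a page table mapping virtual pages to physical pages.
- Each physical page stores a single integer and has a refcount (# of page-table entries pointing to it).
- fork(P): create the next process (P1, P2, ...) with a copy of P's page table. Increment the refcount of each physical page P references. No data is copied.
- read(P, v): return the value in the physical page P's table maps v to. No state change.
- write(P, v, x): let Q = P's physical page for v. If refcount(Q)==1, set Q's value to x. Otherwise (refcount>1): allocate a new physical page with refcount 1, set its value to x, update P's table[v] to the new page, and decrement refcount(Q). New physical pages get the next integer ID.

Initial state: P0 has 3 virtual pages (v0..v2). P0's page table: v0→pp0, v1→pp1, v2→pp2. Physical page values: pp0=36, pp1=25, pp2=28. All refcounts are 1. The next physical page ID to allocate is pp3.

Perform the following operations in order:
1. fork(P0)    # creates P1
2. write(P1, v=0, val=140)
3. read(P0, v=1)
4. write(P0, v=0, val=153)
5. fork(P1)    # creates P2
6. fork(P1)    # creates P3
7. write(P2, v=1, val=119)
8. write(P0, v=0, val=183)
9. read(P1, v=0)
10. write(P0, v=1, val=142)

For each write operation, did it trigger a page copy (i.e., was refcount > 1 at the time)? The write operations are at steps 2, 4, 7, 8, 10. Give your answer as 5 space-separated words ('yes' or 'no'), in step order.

Op 1: fork(P0) -> P1. 3 ppages; refcounts: pp0:2 pp1:2 pp2:2
Op 2: write(P1, v0, 140). refcount(pp0)=2>1 -> COPY to pp3. 4 ppages; refcounts: pp0:1 pp1:2 pp2:2 pp3:1
Op 3: read(P0, v1) -> 25. No state change.
Op 4: write(P0, v0, 153). refcount(pp0)=1 -> write in place. 4 ppages; refcounts: pp0:1 pp1:2 pp2:2 pp3:1
Op 5: fork(P1) -> P2. 4 ppages; refcounts: pp0:1 pp1:3 pp2:3 pp3:2
Op 6: fork(P1) -> P3. 4 ppages; refcounts: pp0:1 pp1:4 pp2:4 pp3:3
Op 7: write(P2, v1, 119). refcount(pp1)=4>1 -> COPY to pp4. 5 ppages; refcounts: pp0:1 pp1:3 pp2:4 pp3:3 pp4:1
Op 8: write(P0, v0, 183). refcount(pp0)=1 -> write in place. 5 ppages; refcounts: pp0:1 pp1:3 pp2:4 pp3:3 pp4:1
Op 9: read(P1, v0) -> 140. No state change.
Op 10: write(P0, v1, 142). refcount(pp1)=3>1 -> COPY to pp5. 6 ppages; refcounts: pp0:1 pp1:2 pp2:4 pp3:3 pp4:1 pp5:1

yes no yes no yes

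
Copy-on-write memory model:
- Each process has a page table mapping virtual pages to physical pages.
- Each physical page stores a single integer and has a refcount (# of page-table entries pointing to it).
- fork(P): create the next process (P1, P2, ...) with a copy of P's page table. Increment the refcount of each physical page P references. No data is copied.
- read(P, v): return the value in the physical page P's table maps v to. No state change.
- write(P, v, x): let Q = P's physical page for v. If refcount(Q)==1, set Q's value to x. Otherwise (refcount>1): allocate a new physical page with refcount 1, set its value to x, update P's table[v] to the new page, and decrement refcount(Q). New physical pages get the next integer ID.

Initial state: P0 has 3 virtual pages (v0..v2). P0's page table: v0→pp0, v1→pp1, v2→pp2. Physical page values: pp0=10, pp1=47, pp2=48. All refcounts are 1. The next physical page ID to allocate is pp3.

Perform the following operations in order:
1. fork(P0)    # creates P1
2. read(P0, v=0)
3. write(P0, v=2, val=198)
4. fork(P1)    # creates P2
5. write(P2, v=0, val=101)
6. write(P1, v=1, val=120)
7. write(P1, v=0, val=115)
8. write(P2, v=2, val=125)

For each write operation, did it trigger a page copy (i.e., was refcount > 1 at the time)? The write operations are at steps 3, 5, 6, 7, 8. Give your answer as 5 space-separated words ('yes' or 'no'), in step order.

Op 1: fork(P0) -> P1. 3 ppages; refcounts: pp0:2 pp1:2 pp2:2
Op 2: read(P0, v0) -> 10. No state change.
Op 3: write(P0, v2, 198). refcount(pp2)=2>1 -> COPY to pp3. 4 ppages; refcounts: pp0:2 pp1:2 pp2:1 pp3:1
Op 4: fork(P1) -> P2. 4 ppages; refcounts: pp0:3 pp1:3 pp2:2 pp3:1
Op 5: write(P2, v0, 101). refcount(pp0)=3>1 -> COPY to pp4. 5 ppages; refcounts: pp0:2 pp1:3 pp2:2 pp3:1 pp4:1
Op 6: write(P1, v1, 120). refcount(pp1)=3>1 -> COPY to pp5. 6 ppages; refcounts: pp0:2 pp1:2 pp2:2 pp3:1 pp4:1 pp5:1
Op 7: write(P1, v0, 115). refcount(pp0)=2>1 -> COPY to pp6. 7 ppages; refcounts: pp0:1 pp1:2 pp2:2 pp3:1 pp4:1 pp5:1 pp6:1
Op 8: write(P2, v2, 125). refcount(pp2)=2>1 -> COPY to pp7. 8 ppages; refcounts: pp0:1 pp1:2 pp2:1 pp3:1 pp4:1 pp5:1 pp6:1 pp7:1

yes yes yes yes yes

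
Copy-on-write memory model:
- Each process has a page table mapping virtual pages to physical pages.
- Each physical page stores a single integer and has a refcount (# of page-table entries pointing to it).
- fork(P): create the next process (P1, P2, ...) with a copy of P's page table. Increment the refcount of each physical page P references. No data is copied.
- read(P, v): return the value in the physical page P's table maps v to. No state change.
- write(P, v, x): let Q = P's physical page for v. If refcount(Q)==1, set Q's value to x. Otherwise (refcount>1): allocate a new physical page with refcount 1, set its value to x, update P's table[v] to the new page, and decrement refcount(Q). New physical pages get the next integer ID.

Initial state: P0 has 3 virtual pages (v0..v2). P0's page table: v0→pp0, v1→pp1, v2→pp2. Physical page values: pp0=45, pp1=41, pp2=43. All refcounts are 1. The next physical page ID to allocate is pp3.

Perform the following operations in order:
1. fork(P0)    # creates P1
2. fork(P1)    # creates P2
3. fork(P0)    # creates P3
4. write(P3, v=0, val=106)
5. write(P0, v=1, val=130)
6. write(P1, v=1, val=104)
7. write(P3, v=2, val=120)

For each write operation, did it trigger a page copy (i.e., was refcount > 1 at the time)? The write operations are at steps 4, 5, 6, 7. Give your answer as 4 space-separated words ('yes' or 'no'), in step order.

Op 1: fork(P0) -> P1. 3 ppages; refcounts: pp0:2 pp1:2 pp2:2
Op 2: fork(P1) -> P2. 3 ppages; refcounts: pp0:3 pp1:3 pp2:3
Op 3: fork(P0) -> P3. 3 ppages; refcounts: pp0:4 pp1:4 pp2:4
Op 4: write(P3, v0, 106). refcount(pp0)=4>1 -> COPY to pp3. 4 ppages; refcounts: pp0:3 pp1:4 pp2:4 pp3:1
Op 5: write(P0, v1, 130). refcount(pp1)=4>1 -> COPY to pp4. 5 ppages; refcounts: pp0:3 pp1:3 pp2:4 pp3:1 pp4:1
Op 6: write(P1, v1, 104). refcount(pp1)=3>1 -> COPY to pp5. 6 ppages; refcounts: pp0:3 pp1:2 pp2:4 pp3:1 pp4:1 pp5:1
Op 7: write(P3, v2, 120). refcount(pp2)=4>1 -> COPY to pp6. 7 ppages; refcounts: pp0:3 pp1:2 pp2:3 pp3:1 pp4:1 pp5:1 pp6:1

yes yes yes yes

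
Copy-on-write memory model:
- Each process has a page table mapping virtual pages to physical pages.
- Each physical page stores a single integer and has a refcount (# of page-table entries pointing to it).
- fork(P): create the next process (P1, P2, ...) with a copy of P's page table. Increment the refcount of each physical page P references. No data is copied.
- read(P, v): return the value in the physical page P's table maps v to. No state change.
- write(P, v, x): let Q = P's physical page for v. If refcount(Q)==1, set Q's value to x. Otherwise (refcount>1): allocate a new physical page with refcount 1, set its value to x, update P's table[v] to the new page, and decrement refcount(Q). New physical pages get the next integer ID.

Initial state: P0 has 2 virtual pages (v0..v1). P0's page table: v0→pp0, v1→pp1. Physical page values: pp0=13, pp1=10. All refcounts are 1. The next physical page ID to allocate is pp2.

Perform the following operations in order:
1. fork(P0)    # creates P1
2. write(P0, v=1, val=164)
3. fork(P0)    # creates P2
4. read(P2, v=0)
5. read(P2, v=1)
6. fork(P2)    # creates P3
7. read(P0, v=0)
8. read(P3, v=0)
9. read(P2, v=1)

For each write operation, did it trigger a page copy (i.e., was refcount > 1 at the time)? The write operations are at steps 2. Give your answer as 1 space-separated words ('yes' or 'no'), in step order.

Op 1: fork(P0) -> P1. 2 ppages; refcounts: pp0:2 pp1:2
Op 2: write(P0, v1, 164). refcount(pp1)=2>1 -> COPY to pp2. 3 ppages; refcounts: pp0:2 pp1:1 pp2:1
Op 3: fork(P0) -> P2. 3 ppages; refcounts: pp0:3 pp1:1 pp2:2
Op 4: read(P2, v0) -> 13. No state change.
Op 5: read(P2, v1) -> 164. No state change.
Op 6: fork(P2) -> P3. 3 ppages; refcounts: pp0:4 pp1:1 pp2:3
Op 7: read(P0, v0) -> 13. No state change.
Op 8: read(P3, v0) -> 13. No state change.
Op 9: read(P2, v1) -> 164. No state change.

yes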